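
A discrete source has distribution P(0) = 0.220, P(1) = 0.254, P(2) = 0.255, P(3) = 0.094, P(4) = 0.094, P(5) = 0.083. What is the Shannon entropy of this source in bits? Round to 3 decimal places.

2.425 bits

H = −Σ pᵢ log₂ pᵢ.
−0.220·log₂(0.220) = 0.4806
−0.254·log₂(0.254) = 0.5022
−0.255·log₂(0.255) = 0.5027
−0.094·log₂(0.094) = 0.3207
−0.094·log₂(0.094) = 0.3207
−0.083·log₂(0.083) = 0.2980
Sum ≈ 2.4248 → 2.425 bits.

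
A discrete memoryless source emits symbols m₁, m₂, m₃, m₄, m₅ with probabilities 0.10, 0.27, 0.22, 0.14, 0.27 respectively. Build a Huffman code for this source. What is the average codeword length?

2.24 bits/symbol

Repeatedly combine the two least-probable nodes; the expected code length is the sum of the merged weights.
merge 1/10 + 7/50 → 6/25
merge 11/50 + 6/25 → 23/50
merge 27/100 + 27/100 → 27/50
merge 23/50 + 27/50 → 1
L = 6/25 + 23/50 + 27/50 + 1 = 56/25 = 2.24 bits/symbol.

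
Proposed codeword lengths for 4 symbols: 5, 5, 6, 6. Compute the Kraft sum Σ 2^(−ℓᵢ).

With common denominator 2^6 = 64: Σ 2^(−ℓᵢ) = 2/64 + 2/64 + 1/64 + 1/64 = 6/64 = 0.09375.

0.09375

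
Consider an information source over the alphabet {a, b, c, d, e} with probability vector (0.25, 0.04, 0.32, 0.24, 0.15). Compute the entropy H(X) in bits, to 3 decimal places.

H = −Σ pᵢ log₂ pᵢ.
−0.25·log₂(0.25) = 0.5000
−0.04·log₂(0.04) = 0.1858
−0.32·log₂(0.32) = 0.5260
−0.24·log₂(0.24) = 0.4941
−0.15·log₂(0.15) = 0.4105
Sum ≈ 2.1165 → 2.116 bits.

2.116 bits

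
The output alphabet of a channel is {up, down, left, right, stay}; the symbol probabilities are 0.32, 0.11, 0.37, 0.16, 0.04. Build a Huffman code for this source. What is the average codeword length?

Repeatedly combine the two least-probable nodes; the expected code length is the sum of the merged weights.
merge 1/25 + 11/100 → 3/20
merge 3/20 + 4/25 → 31/100
merge 31/100 + 8/25 → 63/100
merge 37/100 + 63/100 → 1
L = 3/20 + 31/100 + 63/100 + 1 = 209/100 = 2.09 bits/symbol.

2.09 bits/symbol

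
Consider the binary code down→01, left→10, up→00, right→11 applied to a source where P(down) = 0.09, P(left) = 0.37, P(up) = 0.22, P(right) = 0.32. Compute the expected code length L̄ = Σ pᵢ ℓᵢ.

L̄ = Σ pᵢ·ℓᵢ = 0.09·2 + 0.37·2 + 0.22·2 + 0.32·2 = 2 bits/symbol.

2 bits/symbol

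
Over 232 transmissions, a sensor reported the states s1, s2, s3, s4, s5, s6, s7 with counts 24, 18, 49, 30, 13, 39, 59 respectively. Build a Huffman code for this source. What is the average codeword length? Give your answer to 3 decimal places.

2.668 bits/symbol

Probabilities are the counts divided by 232.
Repeatedly combine the two least-probable nodes; the expected code length is the sum of the merged weights.
merge 13/232 + 9/116 → 31/232
merge 3/29 + 15/116 → 27/116
merge 31/232 + 39/232 → 35/116
merge 49/232 + 27/116 → 103/232
merge 59/232 + 35/116 → 129/232
merge 103/232 + 129/232 → 1
L = 31/232 + 27/116 + 35/116 + 103/232 + 129/232 + 1 = 619/232 ≈ 2.668 bits/symbol.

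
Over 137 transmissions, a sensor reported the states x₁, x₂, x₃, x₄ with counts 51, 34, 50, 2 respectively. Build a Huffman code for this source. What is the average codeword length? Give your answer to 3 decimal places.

Probabilities are the counts divided by 137.
Repeatedly combine the two least-probable nodes; the expected code length is the sum of the merged weights.
merge 2/137 + 34/137 → 36/137
merge 36/137 + 50/137 → 86/137
merge 51/137 + 86/137 → 1
L = 36/137 + 86/137 + 1 = 259/137 ≈ 1.891 bits/symbol.

1.891 bits/symbol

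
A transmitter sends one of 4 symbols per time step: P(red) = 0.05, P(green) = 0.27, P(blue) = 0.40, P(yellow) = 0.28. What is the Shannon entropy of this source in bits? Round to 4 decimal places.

1.7691 bits

H = −Σ pᵢ log₂ pᵢ.
−0.05·log₂(0.05) = 0.2161
−0.27·log₂(0.27) = 0.5100
−0.40·log₂(0.40) = 0.5288
−0.28·log₂(0.28) = 0.5142
Sum ≈ 1.7691 → 1.7691 bits.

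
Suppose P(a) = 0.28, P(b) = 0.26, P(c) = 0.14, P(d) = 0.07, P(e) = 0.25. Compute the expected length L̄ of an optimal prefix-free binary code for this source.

Repeatedly combine the two least-probable nodes; the expected code length is the sum of the merged weights.
merge 7/100 + 7/50 → 21/100
merge 21/100 + 1/4 → 23/50
merge 13/50 + 7/25 → 27/50
merge 23/50 + 27/50 → 1
L = 21/100 + 23/50 + 27/50 + 1 = 221/100 = 2.21 bits/symbol.

2.21 bits/symbol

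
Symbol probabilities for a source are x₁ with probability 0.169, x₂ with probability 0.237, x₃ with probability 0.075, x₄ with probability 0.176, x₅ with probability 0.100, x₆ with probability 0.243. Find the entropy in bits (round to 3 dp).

2.475 bits

H = −Σ pᵢ log₂ pᵢ.
−0.169·log₂(0.169) = 0.4335
−0.237·log₂(0.237) = 0.4923
−0.075·log₂(0.075) = 0.2803
−0.176·log₂(0.176) = 0.4411
−0.100·log₂(0.100) = 0.3322
−0.243·log₂(0.243) = 0.4960
Sum ≈ 2.4753 → 2.475 bits.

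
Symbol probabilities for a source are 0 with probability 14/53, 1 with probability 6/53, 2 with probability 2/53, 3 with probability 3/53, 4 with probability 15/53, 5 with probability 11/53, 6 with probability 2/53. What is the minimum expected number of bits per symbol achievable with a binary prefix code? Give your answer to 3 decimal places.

Repeatedly combine the two least-probable nodes; the expected code length is the sum of the merged weights.
merge 2/53 + 2/53 → 4/53
merge 3/53 + 4/53 → 7/53
merge 6/53 + 7/53 → 13/53
merge 11/53 + 13/53 → 24/53
merge 14/53 + 15/53 → 29/53
merge 24/53 + 29/53 → 1
L = 4/53 + 7/53 + 13/53 + 24/53 + 29/53 + 1 = 130/53 ≈ 2.453 bits/symbol.

2.453 bits/symbol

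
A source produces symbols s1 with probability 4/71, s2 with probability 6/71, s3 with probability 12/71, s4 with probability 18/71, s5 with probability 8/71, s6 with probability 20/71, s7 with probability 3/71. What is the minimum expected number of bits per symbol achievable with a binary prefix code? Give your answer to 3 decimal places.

Repeatedly combine the two least-probable nodes; the expected code length is the sum of the merged weights.
merge 3/71 + 4/71 → 7/71
merge 6/71 + 7/71 → 13/71
merge 8/71 + 12/71 → 20/71
merge 13/71 + 18/71 → 31/71
merge 20/71 + 20/71 → 40/71
merge 31/71 + 40/71 → 1
L = 7/71 + 13/71 + 20/71 + 31/71 + 40/71 + 1 = 182/71 ≈ 2.563 bits/symbol.

2.563 bits/symbol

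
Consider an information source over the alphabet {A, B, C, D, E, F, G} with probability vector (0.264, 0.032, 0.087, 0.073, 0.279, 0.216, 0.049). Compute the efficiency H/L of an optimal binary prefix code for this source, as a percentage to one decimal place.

Entropy H = −Σ p log₂ p ≈ 2.4529 bits.
Huffman merges: 4/125+49/1000→81/1000; 73/1000+81/1000→77/500; 87/1000+77/500→241/1000; 27/125+241/1000→457/1000; 33/125+279/1000→543/1000; 457/1000+543/1000→1. L = 619/250 ≈ 2.4760.
Efficiency = H/L = 2.4529/2.4760 = 99.1%.

99.1%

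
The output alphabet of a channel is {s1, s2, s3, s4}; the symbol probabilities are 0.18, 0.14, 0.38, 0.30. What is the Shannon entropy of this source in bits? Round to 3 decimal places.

H = −Σ pᵢ log₂ pᵢ.
−0.18·log₂(0.18) = 0.4453
−0.14·log₂(0.14) = 0.3971
−0.38·log₂(0.38) = 0.5305
−0.30·log₂(0.30) = 0.5211
Sum ≈ 1.8940 → 1.894 bits.

1.894 bits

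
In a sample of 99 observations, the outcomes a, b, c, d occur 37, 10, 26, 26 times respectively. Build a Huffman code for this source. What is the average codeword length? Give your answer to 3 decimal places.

1.990 bits/symbol

Probabilities are the counts divided by 99.
Repeatedly combine the two least-probable nodes; the expected code length is the sum of the merged weights.
merge 10/99 + 26/99 → 4/11
merge 26/99 + 4/11 → 62/99
merge 37/99 + 62/99 → 1
L = 4/11 + 62/99 + 1 = 197/99 ≈ 1.990 bits/symbol.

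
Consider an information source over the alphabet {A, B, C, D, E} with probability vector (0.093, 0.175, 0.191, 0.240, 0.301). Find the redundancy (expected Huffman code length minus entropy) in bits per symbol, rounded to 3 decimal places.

0.038 bits

Entropy H = −Σ p log₂ p ≈ 2.2304 bits.
Huffman merges: 93/1000+7/40→67/250; 191/1000+6/25→431/1000; 67/250+301/1000→569/1000; 431/1000+569/1000→1. L = 567/250 ≈ 2.2680.
L − H = 2.2680 − 2.2304 = 0.038 bits.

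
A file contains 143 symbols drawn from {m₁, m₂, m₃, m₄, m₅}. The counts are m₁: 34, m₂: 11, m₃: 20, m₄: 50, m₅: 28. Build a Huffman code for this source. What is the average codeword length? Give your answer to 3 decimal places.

2.217 bits/symbol

Probabilities are the counts divided by 143.
Repeatedly combine the two least-probable nodes; the expected code length is the sum of the merged weights.
merge 1/13 + 20/143 → 31/143
merge 28/143 + 31/143 → 59/143
merge 34/143 + 50/143 → 84/143
merge 59/143 + 84/143 → 1
L = 31/143 + 59/143 + 84/143 + 1 = 317/143 ≈ 2.217 bits/symbol.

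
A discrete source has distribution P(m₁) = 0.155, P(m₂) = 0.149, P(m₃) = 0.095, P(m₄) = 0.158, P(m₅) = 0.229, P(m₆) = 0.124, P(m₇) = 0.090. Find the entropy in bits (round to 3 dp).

H = −Σ pᵢ log₂ pᵢ.
−0.155·log₂(0.155) = 0.4169
−0.149·log₂(0.149) = 0.4092
−0.095·log₂(0.095) = 0.3226
−0.158·log₂(0.158) = 0.4206
−0.229·log₂(0.229) = 0.4870
−0.124·log₂(0.124) = 0.3734
−0.090·log₂(0.090) = 0.3127
Sum ≈ 2.7424 → 2.742 bits.

2.742 bits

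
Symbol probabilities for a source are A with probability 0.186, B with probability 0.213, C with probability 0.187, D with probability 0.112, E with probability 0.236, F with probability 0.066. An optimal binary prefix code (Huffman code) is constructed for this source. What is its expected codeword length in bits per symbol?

Repeatedly combine the two least-probable nodes; the expected code length is the sum of the merged weights.
merge 33/500 + 14/125 → 89/500
merge 89/500 + 93/500 → 91/250
merge 187/1000 + 213/1000 → 2/5
merge 59/250 + 91/250 → 3/5
merge 2/5 + 3/5 → 1
L = 89/500 + 91/250 + 2/5 + 3/5 + 1 = 1271/500 = 2.542 bits/symbol.

2.542 bits/symbol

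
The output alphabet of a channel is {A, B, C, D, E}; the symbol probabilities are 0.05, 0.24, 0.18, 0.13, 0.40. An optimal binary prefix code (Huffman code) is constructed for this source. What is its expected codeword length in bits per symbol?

Repeatedly combine the two least-probable nodes; the expected code length is the sum of the merged weights.
merge 1/20 + 13/100 → 9/50
merge 9/50 + 9/50 → 9/25
merge 6/25 + 9/25 → 3/5
merge 2/5 + 3/5 → 1
L = 9/50 + 9/25 + 3/5 + 1 = 107/50 = 2.14 bits/symbol.

2.14 bits/symbol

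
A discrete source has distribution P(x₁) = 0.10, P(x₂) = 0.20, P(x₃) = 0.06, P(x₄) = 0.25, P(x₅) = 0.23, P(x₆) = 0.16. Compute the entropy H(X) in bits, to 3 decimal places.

2.451 bits

H = −Σ pᵢ log₂ pᵢ.
−0.10·log₂(0.10) = 0.3322
−0.20·log₂(0.20) = 0.4644
−0.06·log₂(0.06) = 0.2435
−0.25·log₂(0.25) = 0.5000
−0.23·log₂(0.23) = 0.4877
−0.16·log₂(0.16) = 0.4230
Sum ≈ 2.4508 → 2.451 bits.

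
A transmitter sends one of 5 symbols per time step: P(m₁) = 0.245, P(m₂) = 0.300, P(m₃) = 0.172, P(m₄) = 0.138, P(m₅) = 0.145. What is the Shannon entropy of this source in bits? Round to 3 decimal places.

H = −Σ pᵢ log₂ pᵢ.
−0.245·log₂(0.245) = 0.4971
−0.300·log₂(0.300) = 0.5211
−0.172·log₂(0.172) = 0.4368
−0.138·log₂(0.138) = 0.3943
−0.145·log₂(0.145) = 0.4040
Sum ≈ 2.2533 → 2.253 bits.

2.253 bits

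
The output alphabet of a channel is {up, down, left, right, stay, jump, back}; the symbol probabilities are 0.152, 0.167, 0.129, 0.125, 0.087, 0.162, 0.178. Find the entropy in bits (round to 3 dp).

H = −Σ pᵢ log₂ pᵢ.
−0.152·log₂(0.152) = 0.4131
−0.167·log₂(0.167) = 0.4312
−0.129·log₂(0.129) = 0.3811
−0.125·log₂(0.125) = 0.3750
−0.087·log₂(0.087) = 0.3065
−0.162·log₂(0.162) = 0.4254
−0.178·log₂(0.178) = 0.4432
Sum ≈ 2.7756 → 2.776 bits.

2.776 bits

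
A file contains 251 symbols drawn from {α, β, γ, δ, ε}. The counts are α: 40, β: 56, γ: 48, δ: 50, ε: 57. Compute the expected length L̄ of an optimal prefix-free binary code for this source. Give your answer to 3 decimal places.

Probabilities are the counts divided by 251.
Repeatedly combine the two least-probable nodes; the expected code length is the sum of the merged weights.
merge 40/251 + 48/251 → 88/251
merge 50/251 + 56/251 → 106/251
merge 57/251 + 88/251 → 145/251
merge 106/251 + 145/251 → 1
L = 88/251 + 106/251 + 145/251 + 1 = 590/251 ≈ 2.351 bits/symbol.

2.351 bits/symbol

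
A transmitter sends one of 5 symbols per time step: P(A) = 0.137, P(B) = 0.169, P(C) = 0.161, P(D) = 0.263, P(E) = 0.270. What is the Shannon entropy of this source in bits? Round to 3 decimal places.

2.267 bits

H = −Σ pᵢ log₂ pᵢ.
−0.137·log₂(0.137) = 0.3929
−0.169·log₂(0.169) = 0.4335
−0.161·log₂(0.161) = 0.4242
−0.263·log₂(0.263) = 0.5068
−0.270·log₂(0.270) = 0.5100
Sum ≈ 2.2674 → 2.267 bits.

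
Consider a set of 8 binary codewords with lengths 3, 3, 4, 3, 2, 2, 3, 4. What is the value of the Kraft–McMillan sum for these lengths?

1.125

With common denominator 2^4 = 16: Σ 2^(−ℓᵢ) = 2/16 + 2/16 + 1/16 + 2/16 + 4/16 + 4/16 + 2/16 + 1/16 = 18/16 = 1.125.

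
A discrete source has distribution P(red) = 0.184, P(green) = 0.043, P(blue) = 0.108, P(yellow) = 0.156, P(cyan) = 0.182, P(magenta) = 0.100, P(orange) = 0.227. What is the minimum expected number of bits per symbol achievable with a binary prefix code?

Repeatedly combine the two least-probable nodes; the expected code length is the sum of the merged weights.
merge 43/1000 + 1/10 → 143/1000
merge 27/250 + 143/1000 → 251/1000
merge 39/250 + 91/500 → 169/500
merge 23/125 + 227/1000 → 411/1000
merge 251/1000 + 169/500 → 589/1000
merge 411/1000 + 589/1000 → 1
L = 143/1000 + 251/1000 + 169/500 + 411/1000 + 589/1000 + 1 = 683/250 = 2.732 bits/symbol.

2.732 bits/symbol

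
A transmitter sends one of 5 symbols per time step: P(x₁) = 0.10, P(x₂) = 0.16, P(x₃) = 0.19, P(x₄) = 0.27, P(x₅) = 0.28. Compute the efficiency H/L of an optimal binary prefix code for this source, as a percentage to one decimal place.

Entropy H = −Σ p log₂ p ≈ 2.2347 bits.
Huffman merges: 1/10+4/25→13/50; 19/100+13/50→9/20; 27/100+7/25→11/20; 9/20+11/20→1. L = 113/50 ≈ 2.2600.
Efficiency = H/L = 2.2347/2.2600 = 98.9%.

98.9%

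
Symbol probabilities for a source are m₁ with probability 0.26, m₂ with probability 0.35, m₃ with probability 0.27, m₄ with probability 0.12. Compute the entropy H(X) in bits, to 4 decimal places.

1.9125 bits

H = −Σ pᵢ log₂ pᵢ.
−0.26·log₂(0.26) = 0.5053
−0.35·log₂(0.35) = 0.5301
−0.27·log₂(0.27) = 0.5100
−0.12·log₂(0.12) = 0.3671
Sum ≈ 1.9125 → 1.9125 bits.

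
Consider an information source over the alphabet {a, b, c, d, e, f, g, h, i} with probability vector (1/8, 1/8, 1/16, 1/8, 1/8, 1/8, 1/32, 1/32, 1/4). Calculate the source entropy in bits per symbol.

2.9375 bits

Each probability is a power of 1/2, so log₂(1/p) is an integer.
H = Σ p·log₂(1/p) = 1/8·3 + 1/8·3 + 1/16·4 + 1/8·3 + 1/8·3 + 1/8·3 + 1/32·5 + 1/32·5 + 1/4·2 = 2.9375 bits.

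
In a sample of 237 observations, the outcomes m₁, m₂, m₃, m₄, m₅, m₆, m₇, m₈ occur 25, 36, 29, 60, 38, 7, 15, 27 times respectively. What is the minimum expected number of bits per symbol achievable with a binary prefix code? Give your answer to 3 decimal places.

Probabilities are the counts divided by 237.
Repeatedly combine the two least-probable nodes; the expected code length is the sum of the merged weights.
merge 7/237 + 5/79 → 22/237
merge 22/237 + 25/237 → 47/237
merge 9/79 + 29/237 → 56/237
merge 12/79 + 38/237 → 74/237
merge 47/237 + 56/237 → 103/237
merge 20/79 + 74/237 → 134/237
merge 103/237 + 134/237 → 1
L = 22/237 + 47/237 + 56/237 + 74/237 + 103/237 + 134/237 + 1 = 673/237 ≈ 2.840 bits/symbol.

2.840 bits/symbol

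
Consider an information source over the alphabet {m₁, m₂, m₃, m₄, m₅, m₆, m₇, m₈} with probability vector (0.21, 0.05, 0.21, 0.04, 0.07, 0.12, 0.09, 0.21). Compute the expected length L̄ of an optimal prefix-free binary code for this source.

2.83 bits/symbol

Repeatedly combine the two least-probable nodes; the expected code length is the sum of the merged weights.
merge 1/25 + 1/20 → 9/100
merge 7/100 + 9/100 → 4/25
merge 9/100 + 3/25 → 21/100
merge 4/25 + 21/100 → 37/100
merge 21/100 + 21/100 → 21/50
merge 21/100 + 37/100 → 29/50
merge 21/50 + 29/50 → 1
L = 9/100 + 4/25 + 21/100 + 37/100 + 21/50 + 29/50 + 1 = 283/100 = 2.83 bits/symbol.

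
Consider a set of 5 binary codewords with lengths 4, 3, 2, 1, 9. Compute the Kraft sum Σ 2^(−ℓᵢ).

With common denominator 2^9 = 512: Σ 2^(−ℓᵢ) = 32/512 + 64/512 + 128/512 + 256/512 + 1/512 = 481/512 = 0.939453125.

0.939453125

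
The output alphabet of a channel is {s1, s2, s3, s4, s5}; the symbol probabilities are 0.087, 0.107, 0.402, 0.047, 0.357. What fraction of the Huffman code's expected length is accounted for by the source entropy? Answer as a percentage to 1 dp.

Entropy H = −Σ p log₂ p ≈ 1.9178 bits.
Huffman merges: 47/1000+87/1000→67/500; 107/1000+67/500→241/1000; 241/1000+357/1000→299/500; 201/500+299/500→1. L = 1973/1000 ≈ 1.9730.
Efficiency = H/L = 1.9178/1.9730 = 97.2%.

97.2%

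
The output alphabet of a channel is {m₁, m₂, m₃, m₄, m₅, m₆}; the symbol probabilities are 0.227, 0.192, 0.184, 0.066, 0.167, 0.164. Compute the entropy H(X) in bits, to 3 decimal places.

H = −Σ pᵢ log₂ pᵢ.
−0.227·log₂(0.227) = 0.4856
−0.192·log₂(0.192) = 0.4571
−0.184·log₂(0.184) = 0.4494
−0.066·log₂(0.066) = 0.2588
−0.167·log₂(0.167) = 0.4312
−0.164·log₂(0.164) = 0.4278
Sum ≈ 2.5099 → 2.510 bits.

2.510 bits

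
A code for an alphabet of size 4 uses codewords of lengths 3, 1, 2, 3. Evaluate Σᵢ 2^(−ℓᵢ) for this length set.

1

With common denominator 2^3 = 8: Σ 2^(−ℓᵢ) = 1/8 + 4/8 + 2/8 + 1/8 = 8/8 = 1.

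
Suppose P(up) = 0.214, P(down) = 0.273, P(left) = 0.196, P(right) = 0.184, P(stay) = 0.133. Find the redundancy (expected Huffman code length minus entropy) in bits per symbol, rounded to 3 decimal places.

Entropy H = −Σ p log₂ p ≈ 2.2846 bits.
Huffman merges: 133/1000+23/125→317/1000; 49/250+107/500→41/100; 273/1000+317/1000→59/100; 41/100+59/100→1. L = 2317/1000 ≈ 2.3170.
L − H = 2.3170 − 2.2846 = 0.032 bits.

0.032 bits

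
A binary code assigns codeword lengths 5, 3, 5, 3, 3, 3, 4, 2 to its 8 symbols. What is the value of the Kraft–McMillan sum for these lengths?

With common denominator 2^5 = 32: Σ 2^(−ℓᵢ) = 1/32 + 4/32 + 1/32 + 4/32 + 4/32 + 4/32 + 2/32 + 8/32 = 28/32 = 0.875.

0.875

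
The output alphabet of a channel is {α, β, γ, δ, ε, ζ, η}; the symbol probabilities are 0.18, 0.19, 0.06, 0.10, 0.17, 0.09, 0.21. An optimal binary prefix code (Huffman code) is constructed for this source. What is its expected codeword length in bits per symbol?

2.75 bits/symbol

Repeatedly combine the two least-probable nodes; the expected code length is the sum of the merged weights.
merge 3/50 + 9/100 → 3/20
merge 1/10 + 3/20 → 1/4
merge 17/100 + 9/50 → 7/20
merge 19/100 + 21/100 → 2/5
merge 1/4 + 7/20 → 3/5
merge 2/5 + 3/5 → 1
L = 3/20 + 1/4 + 7/20 + 2/5 + 3/5 + 1 = 11/4 = 2.75 bits/symbol.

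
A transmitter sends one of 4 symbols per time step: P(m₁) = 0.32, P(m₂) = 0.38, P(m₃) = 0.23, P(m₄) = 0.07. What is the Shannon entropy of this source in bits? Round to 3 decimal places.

1.813 bits

H = −Σ pᵢ log₂ pᵢ.
−0.32·log₂(0.32) = 0.5260
−0.38·log₂(0.38) = 0.5305
−0.23·log₂(0.23) = 0.4877
−0.07·log₂(0.07) = 0.2686
Sum ≈ 1.8127 → 1.813 bits.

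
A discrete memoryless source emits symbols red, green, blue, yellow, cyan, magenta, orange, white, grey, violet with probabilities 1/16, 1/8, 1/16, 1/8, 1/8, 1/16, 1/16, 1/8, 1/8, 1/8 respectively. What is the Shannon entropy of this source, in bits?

Each probability is a power of 1/2, so log₂(1/p) is an integer.
H = Σ p·log₂(1/p) = 1/16·4 + 1/8·3 + 1/16·4 + 1/8·3 + 1/8·3 + 1/16·4 + 1/16·4 + 1/8·3 + 1/8·3 + 1/8·3 = 3.25 bits.

3.25 bits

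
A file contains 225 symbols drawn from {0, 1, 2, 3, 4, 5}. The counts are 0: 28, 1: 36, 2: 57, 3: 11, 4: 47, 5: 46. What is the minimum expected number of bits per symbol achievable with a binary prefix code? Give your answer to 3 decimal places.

2.507 bits/symbol

Probabilities are the counts divided by 225.
Repeatedly combine the two least-probable nodes; the expected code length is the sum of the merged weights.
merge 11/225 + 28/225 → 13/75
merge 4/25 + 13/75 → 1/3
merge 46/225 + 47/225 → 31/75
merge 19/75 + 1/3 → 44/75
merge 31/75 + 44/75 → 1
L = 13/75 + 1/3 + 31/75 + 44/75 + 1 = 188/75 ≈ 2.507 bits/symbol.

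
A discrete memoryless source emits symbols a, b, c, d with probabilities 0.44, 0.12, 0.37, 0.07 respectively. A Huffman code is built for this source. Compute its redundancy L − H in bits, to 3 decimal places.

Entropy H = −Σ p log₂ p ≈ 1.6875 bits.
Huffman merges: 7/100+3/25→19/100; 19/100+37/100→14/25; 11/25+14/25→1. L = 7/4 ≈ 1.7500.
L − H = 1.7500 − 1.6875 = 0.063 bits.

0.063 bits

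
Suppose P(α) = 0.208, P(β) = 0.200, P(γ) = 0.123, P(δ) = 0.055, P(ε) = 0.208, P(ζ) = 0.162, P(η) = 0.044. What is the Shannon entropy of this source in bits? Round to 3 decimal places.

H = −Σ pᵢ log₂ pᵢ.
−0.208·log₂(0.208) = 0.4712
−0.200·log₂(0.200) = 0.4644
−0.123·log₂(0.123) = 0.3719
−0.055·log₂(0.055) = 0.2301
−0.208·log₂(0.208) = 0.4712
−0.162·log₂(0.162) = 0.4254
−0.044·log₂(0.044) = 0.1983
Sum ≈ 2.6325 → 2.632 bits.

2.632 bits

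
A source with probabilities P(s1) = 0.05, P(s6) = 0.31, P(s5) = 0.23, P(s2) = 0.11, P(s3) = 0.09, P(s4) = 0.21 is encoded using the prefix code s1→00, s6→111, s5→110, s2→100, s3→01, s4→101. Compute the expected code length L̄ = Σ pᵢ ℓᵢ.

L̄ = Σ pᵢ·ℓᵢ = 0.05·2 + 0.31·3 + 0.23·3 + 0.11·3 + 0.09·2 + 0.21·3 = 2.86 bits/symbol.

2.86 bits/symbol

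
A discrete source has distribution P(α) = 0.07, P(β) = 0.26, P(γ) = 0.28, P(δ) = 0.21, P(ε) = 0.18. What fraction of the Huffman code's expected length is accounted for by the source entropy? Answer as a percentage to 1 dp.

Entropy H = −Σ p log₂ p ≈ 2.2062 bits.
Huffman merges: 7/100+9/50→1/4; 21/100+1/4→23/50; 13/50+7/25→27/50; 23/50+27/50→1. L = 9/4 ≈ 2.2500.
Efficiency = H/L = 2.2062/2.2500 = 98.1%.

98.1%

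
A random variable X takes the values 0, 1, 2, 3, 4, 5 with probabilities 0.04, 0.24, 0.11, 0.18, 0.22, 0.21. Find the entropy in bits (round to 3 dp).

H = −Σ pᵢ log₂ pᵢ.
−0.04·log₂(0.04) = 0.1858
−0.24·log₂(0.24) = 0.4941
−0.11·log₂(0.11) = 0.3503
−0.18·log₂(0.18) = 0.4453
−0.22·log₂(0.22) = 0.4806
−0.21·log₂(0.21) = 0.4728
Sum ≈ 2.4289 → 2.429 bits.

2.429 bits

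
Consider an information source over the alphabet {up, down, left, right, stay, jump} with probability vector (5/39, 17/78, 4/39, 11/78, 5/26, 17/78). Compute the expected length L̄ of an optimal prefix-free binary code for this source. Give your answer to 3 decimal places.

Repeatedly combine the two least-probable nodes; the expected code length is the sum of the merged weights.
merge 4/39 + 5/39 → 3/13
merge 11/78 + 5/26 → 1/3
merge 17/78 + 17/78 → 17/39
merge 3/13 + 1/3 → 22/39
merge 17/39 + 22/39 → 1
L = 3/13 + 1/3 + 17/39 + 22/39 + 1 = 100/39 ≈ 2.564 bits/symbol.

2.564 bits/symbol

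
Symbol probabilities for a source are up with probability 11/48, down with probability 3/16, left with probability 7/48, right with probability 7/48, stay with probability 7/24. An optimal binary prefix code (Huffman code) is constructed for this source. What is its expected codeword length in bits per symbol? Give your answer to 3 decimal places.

2.292 bits/symbol

Repeatedly combine the two least-probable nodes; the expected code length is the sum of the merged weights.
merge 7/48 + 7/48 → 7/24
merge 3/16 + 11/48 → 5/12
merge 7/24 + 7/24 → 7/12
merge 5/12 + 7/12 → 1
L = 7/24 + 5/12 + 7/12 + 1 = 55/24 ≈ 2.292 bits/symbol.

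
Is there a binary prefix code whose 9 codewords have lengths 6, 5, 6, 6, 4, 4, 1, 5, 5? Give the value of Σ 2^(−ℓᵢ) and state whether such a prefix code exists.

With common denominator 2^6 = 64: Σ 2^(−ℓᵢ) = 1/64 + 2/64 + 1/64 + 1/64 + 4/64 + 4/64 + 32/64 + 2/64 + 2/64 = 49/64 = 0.765625.
Kraft's inequality requires Σ ≤ 1; here Σ = 0.765625 ≤ 1, so such a prefix code exists.

0.765625; yes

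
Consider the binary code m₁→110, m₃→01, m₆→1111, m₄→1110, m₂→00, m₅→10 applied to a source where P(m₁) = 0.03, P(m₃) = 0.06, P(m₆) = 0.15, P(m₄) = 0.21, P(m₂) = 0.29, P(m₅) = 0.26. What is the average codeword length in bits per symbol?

2.75 bits/symbol

L̄ = Σ pᵢ·ℓᵢ = 0.03·3 + 0.06·2 + 0.15·4 + 0.21·4 + 0.29·2 + 0.26·2 = 2.75 bits/symbol.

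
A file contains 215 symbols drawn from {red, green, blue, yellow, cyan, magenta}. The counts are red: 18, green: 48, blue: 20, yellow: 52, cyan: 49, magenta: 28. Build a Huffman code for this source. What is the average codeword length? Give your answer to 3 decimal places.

Probabilities are the counts divided by 215.
Repeatedly combine the two least-probable nodes; the expected code length is the sum of the merged weights.
merge 18/215 + 4/43 → 38/215
merge 28/215 + 38/215 → 66/215
merge 48/215 + 49/215 → 97/215
merge 52/215 + 66/215 → 118/215
merge 97/215 + 118/215 → 1
L = 38/215 + 66/215 + 97/215 + 118/215 + 1 = 534/215 ≈ 2.484 bits/symbol.

2.484 bits/symbol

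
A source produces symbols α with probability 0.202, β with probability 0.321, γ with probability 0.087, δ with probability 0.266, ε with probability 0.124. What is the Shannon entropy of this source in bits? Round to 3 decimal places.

2.180 bits

H = −Σ pᵢ log₂ pᵢ.
−0.202·log₂(0.202) = 0.4661
−0.321·log₂(0.321) = 0.5262
−0.087·log₂(0.087) = 0.3065
−0.266·log₂(0.266) = 0.5082
−0.124·log₂(0.124) = 0.3734
Sum ≈ 2.1805 → 2.180 bits.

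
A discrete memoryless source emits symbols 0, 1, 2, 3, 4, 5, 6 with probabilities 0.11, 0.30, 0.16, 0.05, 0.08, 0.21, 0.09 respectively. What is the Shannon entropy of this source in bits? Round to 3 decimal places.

H = −Σ pᵢ log₂ pᵢ.
−0.11·log₂(0.11) = 0.3503
−0.30·log₂(0.30) = 0.5211
−0.16·log₂(0.16) = 0.4230
−0.05·log₂(0.05) = 0.2161
−0.08·log₂(0.08) = 0.2915
−0.21·log₂(0.21) = 0.4728
−0.09·log₂(0.09) = 0.3127
Sum ≈ 2.5875 → 2.587 bits.

2.587 bits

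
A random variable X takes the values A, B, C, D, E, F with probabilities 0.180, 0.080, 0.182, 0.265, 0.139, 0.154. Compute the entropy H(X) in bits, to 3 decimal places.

2.503 bits

H = −Σ pᵢ log₂ pᵢ.
−0.180·log₂(0.180) = 0.4453
−0.080·log₂(0.080) = 0.2915
−0.182·log₂(0.182) = 0.4474
−0.265·log₂(0.265) = 0.5077
−0.139·log₂(0.139) = 0.3957
−0.154·log₂(0.154) = 0.4156
Sum ≈ 2.5033 → 2.503 bits.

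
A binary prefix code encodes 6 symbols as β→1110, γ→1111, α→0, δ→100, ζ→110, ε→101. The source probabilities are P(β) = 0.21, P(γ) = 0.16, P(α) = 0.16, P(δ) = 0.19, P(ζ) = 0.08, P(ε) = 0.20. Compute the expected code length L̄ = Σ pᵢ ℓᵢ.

L̄ = Σ pᵢ·ℓᵢ = 0.21·4 + 0.16·4 + 0.16·1 + 0.19·3 + 0.08·3 + 0.20·3 = 3.05 bits/symbol.

3.05 bits/symbol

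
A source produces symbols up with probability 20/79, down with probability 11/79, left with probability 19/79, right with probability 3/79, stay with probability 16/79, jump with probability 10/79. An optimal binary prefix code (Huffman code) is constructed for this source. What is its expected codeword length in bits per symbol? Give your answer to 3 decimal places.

2.468 bits/symbol

Repeatedly combine the two least-probable nodes; the expected code length is the sum of the merged weights.
merge 3/79 + 10/79 → 13/79
merge 11/79 + 13/79 → 24/79
merge 16/79 + 19/79 → 35/79
merge 20/79 + 24/79 → 44/79
merge 35/79 + 44/79 → 1
L = 13/79 + 24/79 + 35/79 + 44/79 + 1 = 195/79 ≈ 2.468 bits/symbol.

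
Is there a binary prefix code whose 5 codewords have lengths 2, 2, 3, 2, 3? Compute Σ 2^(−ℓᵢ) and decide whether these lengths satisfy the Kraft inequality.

1; yes

With common denominator 2^3 = 8: Σ 2^(−ℓᵢ) = 2/8 + 2/8 + 1/8 + 2/8 + 1/8 = 8/8 = 1.
Kraft's inequality requires Σ ≤ 1; here Σ = 1 ≤ 1, so such a prefix code exists.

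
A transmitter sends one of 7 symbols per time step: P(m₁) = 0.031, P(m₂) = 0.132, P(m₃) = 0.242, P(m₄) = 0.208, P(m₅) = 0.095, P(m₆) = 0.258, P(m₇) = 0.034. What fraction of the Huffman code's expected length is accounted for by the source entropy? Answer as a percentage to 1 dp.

Entropy H = −Σ p log₂ p ≈ 2.5003 bits.
Huffman merges: 31/1000+17/500→13/200; 13/200+19/200→4/25; 33/250+4/25→73/250; 26/125+121/500→9/20; 129/500+73/250→11/20; 9/20+11/20→1. L = 2517/1000 ≈ 2.5170.
Efficiency = H/L = 2.5003/2.5170 = 99.3%.

99.3%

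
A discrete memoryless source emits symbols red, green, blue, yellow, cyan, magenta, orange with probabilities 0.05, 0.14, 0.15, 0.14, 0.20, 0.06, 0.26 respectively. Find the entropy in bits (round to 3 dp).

2.634 bits

H = −Σ pᵢ log₂ pᵢ.
−0.05·log₂(0.05) = 0.2161
−0.14·log₂(0.14) = 0.3971
−0.15·log₂(0.15) = 0.4105
−0.14·log₂(0.14) = 0.3971
−0.20·log₂(0.20) = 0.4644
−0.06·log₂(0.06) = 0.2435
−0.26·log₂(0.26) = 0.5053
Sum ≈ 2.6341 → 2.634 bits.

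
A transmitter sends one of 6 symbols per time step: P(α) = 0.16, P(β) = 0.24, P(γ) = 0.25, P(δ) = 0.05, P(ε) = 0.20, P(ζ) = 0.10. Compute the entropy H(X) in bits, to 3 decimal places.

2.430 bits

H = −Σ pᵢ log₂ pᵢ.
−0.16·log₂(0.16) = 0.4230
−0.24·log₂(0.24) = 0.4941
−0.25·log₂(0.25) = 0.5000
−0.05·log₂(0.05) = 0.2161
−0.20·log₂(0.20) = 0.4644
−0.10·log₂(0.10) = 0.3322
Sum ≈ 2.4298 → 2.430 bits.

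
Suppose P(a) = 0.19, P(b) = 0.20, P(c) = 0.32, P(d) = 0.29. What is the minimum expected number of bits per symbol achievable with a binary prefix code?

Repeatedly combine the two least-probable nodes; the expected code length is the sum of the merged weights.
merge 19/100 + 1/5 → 39/100
merge 29/100 + 8/25 → 61/100
merge 39/100 + 61/100 → 1
L = 39/100 + 61/100 + 1 = 2 bits/symbol.

2 bits/symbol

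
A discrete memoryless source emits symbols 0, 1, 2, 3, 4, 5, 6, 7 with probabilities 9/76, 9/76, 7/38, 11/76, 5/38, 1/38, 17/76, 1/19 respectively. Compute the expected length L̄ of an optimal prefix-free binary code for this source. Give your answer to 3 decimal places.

Repeatedly combine the two least-probable nodes; the expected code length is the sum of the merged weights.
merge 1/38 + 1/19 → 3/38
merge 3/38 + 9/76 → 15/76
merge 9/76 + 5/38 → 1/4
merge 11/76 + 7/38 → 25/76
merge 15/76 + 17/76 → 8/19
merge 1/4 + 25/76 → 11/19
merge 8/19 + 11/19 → 1
L = 3/38 + 15/76 + 1/4 + 25/76 + 8/19 + 11/19 + 1 = 217/76 ≈ 2.855 bits/symbol.

2.855 bits/symbol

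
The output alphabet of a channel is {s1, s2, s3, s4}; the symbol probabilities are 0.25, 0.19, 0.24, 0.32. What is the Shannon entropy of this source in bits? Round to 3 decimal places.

H = −Σ pᵢ log₂ pᵢ.
−0.25·log₂(0.25) = 0.5000
−0.19·log₂(0.19) = 0.4552
−0.24·log₂(0.24) = 0.4941
−0.32·log₂(0.32) = 0.5260
Sum ≈ 1.9754 → 1.975 bits.

1.975 bits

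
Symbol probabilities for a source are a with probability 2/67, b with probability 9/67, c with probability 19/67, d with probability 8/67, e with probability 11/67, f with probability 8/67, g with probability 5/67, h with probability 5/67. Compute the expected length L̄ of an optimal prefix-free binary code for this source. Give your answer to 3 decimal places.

Repeatedly combine the two least-probable nodes; the expected code length is the sum of the merged weights.
merge 2/67 + 5/67 → 7/67
merge 5/67 + 7/67 → 12/67
merge 8/67 + 8/67 → 16/67
merge 9/67 + 11/67 → 20/67
merge 12/67 + 16/67 → 28/67
merge 19/67 + 20/67 → 39/67
merge 28/67 + 39/67 → 1
L = 7/67 + 12/67 + 16/67 + 20/67 + 28/67 + 39/67 + 1 = 189/67 ≈ 2.821 bits/symbol.

2.821 bits/symbol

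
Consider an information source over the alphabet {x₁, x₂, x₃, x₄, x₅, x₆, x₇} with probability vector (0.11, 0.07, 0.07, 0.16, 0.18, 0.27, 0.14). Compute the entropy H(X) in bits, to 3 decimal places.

2.663 bits

H = −Σ pᵢ log₂ pᵢ.
−0.11·log₂(0.11) = 0.3503
−0.07·log₂(0.07) = 0.2686
−0.07·log₂(0.07) = 0.2686
−0.16·log₂(0.16) = 0.4230
−0.18·log₂(0.18) = 0.4453
−0.27·log₂(0.27) = 0.5100
−0.14·log₂(0.14) = 0.3971
Sum ≈ 2.6629 → 2.663 bits.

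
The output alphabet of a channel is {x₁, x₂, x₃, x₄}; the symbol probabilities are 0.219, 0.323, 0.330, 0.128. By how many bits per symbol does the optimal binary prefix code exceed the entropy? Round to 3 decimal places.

0.086 bits

Entropy H = −Σ p log₂ p ≈ 1.9139 bits.
Huffman merges: 16/125+219/1000→347/1000; 323/1000+33/100→653/1000; 347/1000+653/1000→1. L = 2 ≈ 2.0000.
L − H = 2.0000 − 1.9139 = 0.086 bits.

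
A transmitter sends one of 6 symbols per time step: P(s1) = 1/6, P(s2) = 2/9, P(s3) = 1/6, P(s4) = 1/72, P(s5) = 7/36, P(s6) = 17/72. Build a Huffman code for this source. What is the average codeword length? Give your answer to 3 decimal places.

2.528 bits/symbol

Repeatedly combine the two least-probable nodes; the expected code length is the sum of the merged weights.
merge 1/72 + 1/6 → 13/72
merge 1/6 + 13/72 → 25/72
merge 7/36 + 2/9 → 5/12
merge 17/72 + 25/72 → 7/12
merge 5/12 + 7/12 → 1
L = 13/72 + 25/72 + 5/12 + 7/12 + 1 = 91/36 ≈ 2.528 bits/symbol.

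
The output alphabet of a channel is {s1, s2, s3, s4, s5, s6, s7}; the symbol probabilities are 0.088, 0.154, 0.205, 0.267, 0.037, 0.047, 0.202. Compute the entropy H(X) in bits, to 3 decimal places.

2.551 bits

H = −Σ pᵢ log₂ pᵢ.
−0.088·log₂(0.088) = 0.3086
−0.154·log₂(0.154) = 0.4156
−0.205·log₂(0.205) = 0.4687
−0.267·log₂(0.267) = 0.5087
−0.037·log₂(0.037) = 0.1760
−0.047·log₂(0.047) = 0.2073
−0.202·log₂(0.202) = 0.4661
Sum ≈ 2.5510 → 2.551 bits.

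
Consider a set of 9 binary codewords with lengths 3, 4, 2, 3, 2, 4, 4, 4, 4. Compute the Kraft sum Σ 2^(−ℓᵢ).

With common denominator 2^4 = 16: Σ 2^(−ℓᵢ) = 2/16 + 1/16 + 4/16 + 2/16 + 4/16 + 1/16 + 1/16 + 1/16 + 1/16 = 17/16 = 1.0625.

1.0625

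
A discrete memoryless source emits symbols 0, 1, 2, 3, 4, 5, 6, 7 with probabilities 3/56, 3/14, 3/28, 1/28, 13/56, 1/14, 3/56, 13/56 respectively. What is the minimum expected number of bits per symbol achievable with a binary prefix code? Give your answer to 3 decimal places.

Repeatedly combine the two least-probable nodes; the expected code length is the sum of the merged weights.
merge 1/28 + 3/56 → 5/56
merge 3/56 + 1/14 → 1/8
merge 5/56 + 3/28 → 11/56
merge 1/8 + 11/56 → 9/28
merge 3/14 + 13/56 → 25/56
merge 13/56 + 9/28 → 31/56
merge 25/56 + 31/56 → 1
L = 5/56 + 1/8 + 11/56 + 9/28 + 25/56 + 31/56 + 1 = 153/56 ≈ 2.732 bits/symbol.

2.732 bits/symbol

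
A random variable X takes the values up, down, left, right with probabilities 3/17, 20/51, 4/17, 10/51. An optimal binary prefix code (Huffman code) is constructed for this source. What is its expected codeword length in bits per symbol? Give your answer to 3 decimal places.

Repeatedly combine the two least-probable nodes; the expected code length is the sum of the merged weights.
merge 3/17 + 10/51 → 19/51
merge 4/17 + 19/51 → 31/51
merge 20/51 + 31/51 → 1
L = 19/51 + 31/51 + 1 = 101/51 ≈ 1.980 bits/symbol.

1.980 bits/symbol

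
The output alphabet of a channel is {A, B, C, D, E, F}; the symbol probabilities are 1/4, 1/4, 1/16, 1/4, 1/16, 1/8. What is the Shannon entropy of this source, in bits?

Each probability is a power of 1/2, so log₂(1/p) is an integer.
H = Σ p·log₂(1/p) = 1/4·2 + 1/4·2 + 1/16·4 + 1/4·2 + 1/16·4 + 1/8·3 = 2.375 bits.

2.375 bits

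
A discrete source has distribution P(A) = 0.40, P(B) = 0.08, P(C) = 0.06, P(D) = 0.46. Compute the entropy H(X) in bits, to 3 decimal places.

H = −Σ pᵢ log₂ pᵢ.
−0.40·log₂(0.40) = 0.5288
−0.08·log₂(0.08) = 0.2915
−0.06·log₂(0.06) = 0.2435
−0.46·log₂(0.46) = 0.5153
Sum ≈ 1.5791 → 1.579 bits.

1.579 bits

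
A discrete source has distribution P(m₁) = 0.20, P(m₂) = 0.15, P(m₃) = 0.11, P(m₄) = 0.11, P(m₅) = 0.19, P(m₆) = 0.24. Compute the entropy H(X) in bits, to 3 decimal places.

2.525 bits

H = −Σ pᵢ log₂ pᵢ.
−0.20·log₂(0.20) = 0.4644
−0.15·log₂(0.15) = 0.4105
−0.11·log₂(0.11) = 0.3503
−0.11·log₂(0.11) = 0.3503
−0.19·log₂(0.19) = 0.4552
−0.24·log₂(0.24) = 0.4941
Sum ≈ 2.5249 → 2.525 bits.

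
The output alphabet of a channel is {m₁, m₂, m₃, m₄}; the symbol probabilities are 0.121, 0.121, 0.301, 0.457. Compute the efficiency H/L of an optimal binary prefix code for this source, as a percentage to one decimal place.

Entropy H = −Σ p log₂ p ≈ 1.7750 bits.
Huffman merges: 121/1000+121/1000→121/500; 121/500+301/1000→543/1000; 457/1000+543/1000→1. L = 357/200 ≈ 1.7850.
Efficiency = H/L = 1.7750/1.7850 = 99.4%.

99.4%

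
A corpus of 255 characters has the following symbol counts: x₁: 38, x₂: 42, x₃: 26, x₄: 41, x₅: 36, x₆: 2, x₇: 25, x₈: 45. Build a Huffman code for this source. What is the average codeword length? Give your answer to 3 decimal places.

2.929 bits/symbol

Probabilities are the counts divided by 255.
Repeatedly combine the two least-probable nodes; the expected code length is the sum of the merged weights.
merge 2/255 + 5/51 → 9/85
merge 26/255 + 9/85 → 53/255
merge 12/85 + 38/255 → 74/255
merge 41/255 + 14/85 → 83/255
merge 3/17 + 53/255 → 98/255
merge 74/255 + 83/255 → 157/255
merge 98/255 + 157/255 → 1
L = 9/85 + 53/255 + 74/255 + 83/255 + 98/255 + 157/255 + 1 = 249/85 ≈ 2.929 bits/symbol.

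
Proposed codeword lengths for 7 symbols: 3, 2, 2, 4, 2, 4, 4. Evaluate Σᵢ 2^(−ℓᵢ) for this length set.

1.0625

With common denominator 2^4 = 16: Σ 2^(−ℓᵢ) = 2/16 + 4/16 + 4/16 + 1/16 + 4/16 + 1/16 + 1/16 = 17/16 = 1.0625.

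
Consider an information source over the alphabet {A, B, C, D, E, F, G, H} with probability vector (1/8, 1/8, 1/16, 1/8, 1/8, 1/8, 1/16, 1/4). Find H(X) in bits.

Each probability is a power of 1/2, so log₂(1/p) is an integer.
H = Σ p·log₂(1/p) = 1/8·3 + 1/8·3 + 1/16·4 + 1/8·3 + 1/8·3 + 1/8·3 + 1/16·4 + 1/4·2 = 2.875 bits.

2.875 bits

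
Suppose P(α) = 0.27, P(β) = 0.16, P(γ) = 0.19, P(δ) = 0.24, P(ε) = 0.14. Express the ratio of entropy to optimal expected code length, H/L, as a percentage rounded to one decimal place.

99.1%

Entropy H = −Σ p log₂ p ≈ 2.2795 bits.
Huffman merges: 7/50+4/25→3/10; 19/100+6/25→43/100; 27/100+3/10→57/100; 43/100+57/100→1. L = 23/10 ≈ 2.3000.
Efficiency = H/L = 2.2795/2.3000 = 99.1%.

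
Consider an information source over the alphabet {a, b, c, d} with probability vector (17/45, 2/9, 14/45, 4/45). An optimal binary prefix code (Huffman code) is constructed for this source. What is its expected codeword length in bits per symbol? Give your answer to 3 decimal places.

1.933 bits/symbol

Repeatedly combine the two least-probable nodes; the expected code length is the sum of the merged weights.
merge 4/45 + 2/9 → 14/45
merge 14/45 + 14/45 → 28/45
merge 17/45 + 28/45 → 1
L = 14/45 + 28/45 + 1 = 29/15 ≈ 1.933 bits/symbol.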